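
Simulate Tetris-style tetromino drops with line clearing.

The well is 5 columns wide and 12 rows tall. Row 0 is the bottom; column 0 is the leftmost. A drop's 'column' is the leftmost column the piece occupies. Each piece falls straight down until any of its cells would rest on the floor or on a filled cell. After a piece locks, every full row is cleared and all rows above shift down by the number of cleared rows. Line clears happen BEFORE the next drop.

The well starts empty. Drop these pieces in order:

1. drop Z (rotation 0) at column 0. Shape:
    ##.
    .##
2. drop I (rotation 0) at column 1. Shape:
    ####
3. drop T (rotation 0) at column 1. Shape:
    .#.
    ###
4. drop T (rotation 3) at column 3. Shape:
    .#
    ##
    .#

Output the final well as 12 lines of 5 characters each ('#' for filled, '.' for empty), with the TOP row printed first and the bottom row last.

Drop 1: Z rot0 at col 0 lands with bottom-row=0; cleared 0 line(s) (total 0); column heights now [2 2 1 0 0], max=2
Drop 2: I rot0 at col 1 lands with bottom-row=2; cleared 0 line(s) (total 0); column heights now [2 3 3 3 3], max=3
Drop 3: T rot0 at col 1 lands with bottom-row=3; cleared 0 line(s) (total 0); column heights now [2 4 5 4 3], max=5
Drop 4: T rot3 at col 3 lands with bottom-row=3; cleared 0 line(s) (total 0); column heights now [2 4 5 5 6], max=6

Answer: .....
.....
.....
.....
.....
.....
....#
..###
.####
.####
##...
.##..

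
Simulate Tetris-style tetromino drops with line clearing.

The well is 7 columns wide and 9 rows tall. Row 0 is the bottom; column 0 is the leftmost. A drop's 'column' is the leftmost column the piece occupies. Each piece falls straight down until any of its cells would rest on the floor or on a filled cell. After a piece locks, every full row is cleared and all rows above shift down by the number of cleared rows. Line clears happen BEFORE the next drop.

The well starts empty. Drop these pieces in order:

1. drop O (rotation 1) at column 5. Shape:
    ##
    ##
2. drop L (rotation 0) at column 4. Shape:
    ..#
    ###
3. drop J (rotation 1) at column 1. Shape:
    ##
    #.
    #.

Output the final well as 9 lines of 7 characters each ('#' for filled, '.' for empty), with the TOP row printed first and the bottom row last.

Drop 1: O rot1 at col 5 lands with bottom-row=0; cleared 0 line(s) (total 0); column heights now [0 0 0 0 0 2 2], max=2
Drop 2: L rot0 at col 4 lands with bottom-row=2; cleared 0 line(s) (total 0); column heights now [0 0 0 0 3 3 4], max=4
Drop 3: J rot1 at col 1 lands with bottom-row=0; cleared 0 line(s) (total 0); column heights now [0 3 3 0 3 3 4], max=4

Answer: .......
.......
.......
.......
.......
......#
.##.###
.#...##
.#...##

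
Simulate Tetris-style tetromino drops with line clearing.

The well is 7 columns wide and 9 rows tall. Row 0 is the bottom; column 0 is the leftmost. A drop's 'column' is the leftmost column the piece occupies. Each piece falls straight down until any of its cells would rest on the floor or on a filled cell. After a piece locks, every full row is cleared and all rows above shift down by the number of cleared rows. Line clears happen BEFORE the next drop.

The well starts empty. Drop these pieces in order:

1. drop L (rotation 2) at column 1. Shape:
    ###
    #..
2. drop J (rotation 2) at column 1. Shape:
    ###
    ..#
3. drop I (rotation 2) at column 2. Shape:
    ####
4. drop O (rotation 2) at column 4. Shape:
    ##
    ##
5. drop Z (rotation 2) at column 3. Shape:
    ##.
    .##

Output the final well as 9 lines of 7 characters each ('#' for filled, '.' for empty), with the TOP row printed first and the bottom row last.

Answer: ...##..
....##.
....##.
....##.
..####.
.###...
...#...
.###...
.#.....

Derivation:
Drop 1: L rot2 at col 1 lands with bottom-row=0; cleared 0 line(s) (total 0); column heights now [0 2 2 2 0 0 0], max=2
Drop 2: J rot2 at col 1 lands with bottom-row=2; cleared 0 line(s) (total 0); column heights now [0 4 4 4 0 0 0], max=4
Drop 3: I rot2 at col 2 lands with bottom-row=4; cleared 0 line(s) (total 0); column heights now [0 4 5 5 5 5 0], max=5
Drop 4: O rot2 at col 4 lands with bottom-row=5; cleared 0 line(s) (total 0); column heights now [0 4 5 5 7 7 0], max=7
Drop 5: Z rot2 at col 3 lands with bottom-row=7; cleared 0 line(s) (total 0); column heights now [0 4 5 9 9 8 0], max=9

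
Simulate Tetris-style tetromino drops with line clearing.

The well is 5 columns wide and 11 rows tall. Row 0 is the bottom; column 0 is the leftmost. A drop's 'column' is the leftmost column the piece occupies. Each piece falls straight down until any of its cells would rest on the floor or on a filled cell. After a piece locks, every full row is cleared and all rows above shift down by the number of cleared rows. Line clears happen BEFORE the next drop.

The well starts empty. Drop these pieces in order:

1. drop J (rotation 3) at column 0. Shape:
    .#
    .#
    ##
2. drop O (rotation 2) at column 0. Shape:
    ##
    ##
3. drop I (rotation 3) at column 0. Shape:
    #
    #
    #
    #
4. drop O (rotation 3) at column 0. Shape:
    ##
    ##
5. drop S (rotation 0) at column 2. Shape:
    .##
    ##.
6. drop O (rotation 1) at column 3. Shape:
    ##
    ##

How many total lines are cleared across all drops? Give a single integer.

Drop 1: J rot3 at col 0 lands with bottom-row=0; cleared 0 line(s) (total 0); column heights now [1 3 0 0 0], max=3
Drop 2: O rot2 at col 0 lands with bottom-row=3; cleared 0 line(s) (total 0); column heights now [5 5 0 0 0], max=5
Drop 3: I rot3 at col 0 lands with bottom-row=5; cleared 0 line(s) (total 0); column heights now [9 5 0 0 0], max=9
Drop 4: O rot3 at col 0 lands with bottom-row=9; cleared 0 line(s) (total 0); column heights now [11 11 0 0 0], max=11
Drop 5: S rot0 at col 2 lands with bottom-row=0; cleared 0 line(s) (total 0); column heights now [11 11 1 2 2], max=11
Drop 6: O rot1 at col 3 lands with bottom-row=2; cleared 0 line(s) (total 0); column heights now [11 11 1 4 4], max=11

Answer: 0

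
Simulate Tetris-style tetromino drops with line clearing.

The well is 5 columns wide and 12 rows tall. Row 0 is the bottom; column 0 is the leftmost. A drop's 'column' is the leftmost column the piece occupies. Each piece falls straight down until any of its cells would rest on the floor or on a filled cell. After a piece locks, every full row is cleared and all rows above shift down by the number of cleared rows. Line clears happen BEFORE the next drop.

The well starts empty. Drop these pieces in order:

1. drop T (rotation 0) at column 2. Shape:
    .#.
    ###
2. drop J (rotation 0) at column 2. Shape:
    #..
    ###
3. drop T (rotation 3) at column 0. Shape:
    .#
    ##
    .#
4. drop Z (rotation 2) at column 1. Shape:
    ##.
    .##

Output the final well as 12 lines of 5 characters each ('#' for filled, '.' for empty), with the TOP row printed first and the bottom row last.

Answer: .....
.....
.....
.....
.....
.....
.##..
..##.
..#..
.####
##.#.
.####

Derivation:
Drop 1: T rot0 at col 2 lands with bottom-row=0; cleared 0 line(s) (total 0); column heights now [0 0 1 2 1], max=2
Drop 2: J rot0 at col 2 lands with bottom-row=2; cleared 0 line(s) (total 0); column heights now [0 0 4 3 3], max=4
Drop 3: T rot3 at col 0 lands with bottom-row=0; cleared 0 line(s) (total 0); column heights now [2 3 4 3 3], max=4
Drop 4: Z rot2 at col 1 lands with bottom-row=4; cleared 0 line(s) (total 0); column heights now [2 6 6 5 3], max=6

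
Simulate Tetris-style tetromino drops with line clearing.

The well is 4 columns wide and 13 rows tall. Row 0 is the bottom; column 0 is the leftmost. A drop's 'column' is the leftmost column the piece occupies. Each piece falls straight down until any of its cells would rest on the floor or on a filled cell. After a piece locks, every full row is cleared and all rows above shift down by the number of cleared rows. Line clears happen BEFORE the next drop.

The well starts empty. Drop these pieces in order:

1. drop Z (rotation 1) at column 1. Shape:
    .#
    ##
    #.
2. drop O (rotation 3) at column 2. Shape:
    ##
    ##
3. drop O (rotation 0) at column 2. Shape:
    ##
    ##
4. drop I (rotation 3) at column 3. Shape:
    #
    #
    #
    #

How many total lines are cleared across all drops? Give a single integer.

Answer: 0

Derivation:
Drop 1: Z rot1 at col 1 lands with bottom-row=0; cleared 0 line(s) (total 0); column heights now [0 2 3 0], max=3
Drop 2: O rot3 at col 2 lands with bottom-row=3; cleared 0 line(s) (total 0); column heights now [0 2 5 5], max=5
Drop 3: O rot0 at col 2 lands with bottom-row=5; cleared 0 line(s) (total 0); column heights now [0 2 7 7], max=7
Drop 4: I rot3 at col 3 lands with bottom-row=7; cleared 0 line(s) (total 0); column heights now [0 2 7 11], max=11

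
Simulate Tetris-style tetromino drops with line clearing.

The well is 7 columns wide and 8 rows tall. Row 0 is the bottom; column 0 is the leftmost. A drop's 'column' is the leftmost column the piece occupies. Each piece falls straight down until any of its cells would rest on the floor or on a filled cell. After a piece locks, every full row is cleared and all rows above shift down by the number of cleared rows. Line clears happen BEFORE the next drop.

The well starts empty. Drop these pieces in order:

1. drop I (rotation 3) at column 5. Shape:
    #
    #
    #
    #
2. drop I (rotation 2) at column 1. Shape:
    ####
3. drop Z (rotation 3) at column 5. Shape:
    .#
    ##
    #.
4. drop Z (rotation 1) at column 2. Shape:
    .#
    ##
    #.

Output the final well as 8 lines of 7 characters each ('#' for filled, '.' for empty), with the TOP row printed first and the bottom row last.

Drop 1: I rot3 at col 5 lands with bottom-row=0; cleared 0 line(s) (total 0); column heights now [0 0 0 0 0 4 0], max=4
Drop 2: I rot2 at col 1 lands with bottom-row=0; cleared 0 line(s) (total 0); column heights now [0 1 1 1 1 4 0], max=4
Drop 3: Z rot3 at col 5 lands with bottom-row=4; cleared 0 line(s) (total 0); column heights now [0 1 1 1 1 6 7], max=7
Drop 4: Z rot1 at col 2 lands with bottom-row=1; cleared 0 line(s) (total 0); column heights now [0 1 3 4 1 6 7], max=7

Answer: .......
......#
.....##
.....#.
...#.#.
..##.#.
..#..#.
.#####.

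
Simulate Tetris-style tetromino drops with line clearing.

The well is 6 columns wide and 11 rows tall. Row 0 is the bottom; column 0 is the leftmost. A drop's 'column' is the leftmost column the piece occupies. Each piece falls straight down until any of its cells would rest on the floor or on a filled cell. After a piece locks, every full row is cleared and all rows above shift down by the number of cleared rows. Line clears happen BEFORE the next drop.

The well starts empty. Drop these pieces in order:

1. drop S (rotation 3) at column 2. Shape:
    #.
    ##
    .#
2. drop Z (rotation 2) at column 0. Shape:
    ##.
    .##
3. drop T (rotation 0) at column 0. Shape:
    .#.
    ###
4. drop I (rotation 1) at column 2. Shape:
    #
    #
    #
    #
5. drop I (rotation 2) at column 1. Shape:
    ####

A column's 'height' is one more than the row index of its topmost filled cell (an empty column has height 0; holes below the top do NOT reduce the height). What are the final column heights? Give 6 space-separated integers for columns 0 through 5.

Drop 1: S rot3 at col 2 lands with bottom-row=0; cleared 0 line(s) (total 0); column heights now [0 0 3 2 0 0], max=3
Drop 2: Z rot2 at col 0 lands with bottom-row=3; cleared 0 line(s) (total 0); column heights now [5 5 4 2 0 0], max=5
Drop 3: T rot0 at col 0 lands with bottom-row=5; cleared 0 line(s) (total 0); column heights now [6 7 6 2 0 0], max=7
Drop 4: I rot1 at col 2 lands with bottom-row=6; cleared 0 line(s) (total 0); column heights now [6 7 10 2 0 0], max=10
Drop 5: I rot2 at col 1 lands with bottom-row=10; cleared 0 line(s) (total 0); column heights now [6 11 11 11 11 0], max=11

Answer: 6 11 11 11 11 0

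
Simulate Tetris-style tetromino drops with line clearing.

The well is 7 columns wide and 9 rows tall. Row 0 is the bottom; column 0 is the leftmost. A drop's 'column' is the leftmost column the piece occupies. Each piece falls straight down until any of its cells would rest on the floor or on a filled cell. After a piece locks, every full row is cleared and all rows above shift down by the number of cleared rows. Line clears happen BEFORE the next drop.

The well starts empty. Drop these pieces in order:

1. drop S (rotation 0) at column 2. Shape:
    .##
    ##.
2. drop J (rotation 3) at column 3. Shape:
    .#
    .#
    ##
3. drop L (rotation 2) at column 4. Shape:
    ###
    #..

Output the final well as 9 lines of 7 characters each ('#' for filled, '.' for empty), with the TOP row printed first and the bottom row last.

Drop 1: S rot0 at col 2 lands with bottom-row=0; cleared 0 line(s) (total 0); column heights now [0 0 1 2 2 0 0], max=2
Drop 2: J rot3 at col 3 lands with bottom-row=2; cleared 0 line(s) (total 0); column heights now [0 0 1 3 5 0 0], max=5
Drop 3: L rot2 at col 4 lands with bottom-row=5; cleared 0 line(s) (total 0); column heights now [0 0 1 3 7 7 7], max=7

Answer: .......
.......
....###
....#..
....#..
....#..
...##..
...##..
..##...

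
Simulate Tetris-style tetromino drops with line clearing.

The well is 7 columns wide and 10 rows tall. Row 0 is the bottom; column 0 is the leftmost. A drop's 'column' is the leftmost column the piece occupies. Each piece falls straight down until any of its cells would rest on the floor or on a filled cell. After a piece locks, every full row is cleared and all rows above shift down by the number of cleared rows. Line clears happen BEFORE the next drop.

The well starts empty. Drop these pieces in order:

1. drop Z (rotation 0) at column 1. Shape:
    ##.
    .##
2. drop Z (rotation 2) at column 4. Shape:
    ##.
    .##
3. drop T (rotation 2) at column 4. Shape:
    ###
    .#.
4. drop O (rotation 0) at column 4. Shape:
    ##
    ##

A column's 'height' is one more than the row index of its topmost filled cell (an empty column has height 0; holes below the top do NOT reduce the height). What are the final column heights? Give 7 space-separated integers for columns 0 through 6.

Drop 1: Z rot0 at col 1 lands with bottom-row=0; cleared 0 line(s) (total 0); column heights now [0 2 2 1 0 0 0], max=2
Drop 2: Z rot2 at col 4 lands with bottom-row=0; cleared 0 line(s) (total 0); column heights now [0 2 2 1 2 2 1], max=2
Drop 3: T rot2 at col 4 lands with bottom-row=2; cleared 0 line(s) (total 0); column heights now [0 2 2 1 4 4 4], max=4
Drop 4: O rot0 at col 4 lands with bottom-row=4; cleared 0 line(s) (total 0); column heights now [0 2 2 1 6 6 4], max=6

Answer: 0 2 2 1 6 6 4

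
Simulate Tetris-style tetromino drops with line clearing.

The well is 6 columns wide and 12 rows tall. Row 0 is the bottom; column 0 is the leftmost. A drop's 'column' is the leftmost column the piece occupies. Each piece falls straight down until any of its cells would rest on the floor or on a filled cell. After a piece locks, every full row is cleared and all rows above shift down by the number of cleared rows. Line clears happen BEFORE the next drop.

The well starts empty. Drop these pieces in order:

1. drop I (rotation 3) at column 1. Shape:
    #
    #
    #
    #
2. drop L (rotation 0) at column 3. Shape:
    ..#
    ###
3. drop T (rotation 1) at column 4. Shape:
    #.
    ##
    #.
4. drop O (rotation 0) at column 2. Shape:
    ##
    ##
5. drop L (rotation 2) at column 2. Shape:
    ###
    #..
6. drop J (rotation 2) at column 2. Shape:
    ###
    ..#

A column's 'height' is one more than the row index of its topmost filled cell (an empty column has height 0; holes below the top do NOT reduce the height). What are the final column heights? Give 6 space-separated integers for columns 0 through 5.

Drop 1: I rot3 at col 1 lands with bottom-row=0; cleared 0 line(s) (total 0); column heights now [0 4 0 0 0 0], max=4
Drop 2: L rot0 at col 3 lands with bottom-row=0; cleared 0 line(s) (total 0); column heights now [0 4 0 1 1 2], max=4
Drop 3: T rot1 at col 4 lands with bottom-row=1; cleared 0 line(s) (total 0); column heights now [0 4 0 1 4 3], max=4
Drop 4: O rot0 at col 2 lands with bottom-row=1; cleared 0 line(s) (total 0); column heights now [0 4 3 3 4 3], max=4
Drop 5: L rot2 at col 2 lands with bottom-row=3; cleared 0 line(s) (total 0); column heights now [0 4 5 5 5 3], max=5
Drop 6: J rot2 at col 2 lands with bottom-row=5; cleared 0 line(s) (total 0); column heights now [0 4 7 7 7 3], max=7

Answer: 0 4 7 7 7 3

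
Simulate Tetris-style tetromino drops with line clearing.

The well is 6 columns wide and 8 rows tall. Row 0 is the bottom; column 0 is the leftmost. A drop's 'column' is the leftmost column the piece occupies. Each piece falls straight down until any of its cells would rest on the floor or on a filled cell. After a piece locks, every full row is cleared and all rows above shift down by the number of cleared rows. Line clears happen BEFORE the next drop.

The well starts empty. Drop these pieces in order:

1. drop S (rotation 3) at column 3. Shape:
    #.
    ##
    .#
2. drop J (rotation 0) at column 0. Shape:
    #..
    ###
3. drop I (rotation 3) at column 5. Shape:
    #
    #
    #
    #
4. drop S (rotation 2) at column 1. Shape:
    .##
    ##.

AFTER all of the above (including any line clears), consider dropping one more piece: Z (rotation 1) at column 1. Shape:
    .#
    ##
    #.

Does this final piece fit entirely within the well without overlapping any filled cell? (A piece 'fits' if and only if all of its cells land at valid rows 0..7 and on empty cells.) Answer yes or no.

Answer: yes

Derivation:
Drop 1: S rot3 at col 3 lands with bottom-row=0; cleared 0 line(s) (total 0); column heights now [0 0 0 3 2 0], max=3
Drop 2: J rot0 at col 0 lands with bottom-row=0; cleared 0 line(s) (total 0); column heights now [2 1 1 3 2 0], max=3
Drop 3: I rot3 at col 5 lands with bottom-row=0; cleared 0 line(s) (total 0); column heights now [2 1 1 3 2 4], max=4
Drop 4: S rot2 at col 1 lands with bottom-row=2; cleared 0 line(s) (total 0); column heights now [2 3 4 4 2 4], max=4
Test piece Z rot1 at col 1 (width 2): heights before test = [2 3 4 4 2 4]; fits = True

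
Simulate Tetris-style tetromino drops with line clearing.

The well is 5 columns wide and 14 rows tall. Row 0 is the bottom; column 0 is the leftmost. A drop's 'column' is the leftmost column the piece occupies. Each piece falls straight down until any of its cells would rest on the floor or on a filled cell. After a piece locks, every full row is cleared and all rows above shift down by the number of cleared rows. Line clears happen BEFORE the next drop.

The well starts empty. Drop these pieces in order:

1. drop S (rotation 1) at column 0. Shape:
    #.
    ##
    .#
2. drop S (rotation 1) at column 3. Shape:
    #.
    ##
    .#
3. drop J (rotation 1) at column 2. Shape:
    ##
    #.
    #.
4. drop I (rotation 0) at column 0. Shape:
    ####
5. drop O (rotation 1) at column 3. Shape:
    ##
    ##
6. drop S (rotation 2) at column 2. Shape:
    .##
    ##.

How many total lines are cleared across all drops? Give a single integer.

Answer: 1

Derivation:
Drop 1: S rot1 at col 0 lands with bottom-row=0; cleared 0 line(s) (total 0); column heights now [3 2 0 0 0], max=3
Drop 2: S rot1 at col 3 lands with bottom-row=0; cleared 0 line(s) (total 0); column heights now [3 2 0 3 2], max=3
Drop 3: J rot1 at col 2 lands with bottom-row=1; cleared 1 line(s) (total 1); column heights now [2 1 3 3 1], max=3
Drop 4: I rot0 at col 0 lands with bottom-row=3; cleared 0 line(s) (total 1); column heights now [4 4 4 4 1], max=4
Drop 5: O rot1 at col 3 lands with bottom-row=4; cleared 0 line(s) (total 1); column heights now [4 4 4 6 6], max=6
Drop 6: S rot2 at col 2 lands with bottom-row=6; cleared 0 line(s) (total 1); column heights now [4 4 7 8 8], max=8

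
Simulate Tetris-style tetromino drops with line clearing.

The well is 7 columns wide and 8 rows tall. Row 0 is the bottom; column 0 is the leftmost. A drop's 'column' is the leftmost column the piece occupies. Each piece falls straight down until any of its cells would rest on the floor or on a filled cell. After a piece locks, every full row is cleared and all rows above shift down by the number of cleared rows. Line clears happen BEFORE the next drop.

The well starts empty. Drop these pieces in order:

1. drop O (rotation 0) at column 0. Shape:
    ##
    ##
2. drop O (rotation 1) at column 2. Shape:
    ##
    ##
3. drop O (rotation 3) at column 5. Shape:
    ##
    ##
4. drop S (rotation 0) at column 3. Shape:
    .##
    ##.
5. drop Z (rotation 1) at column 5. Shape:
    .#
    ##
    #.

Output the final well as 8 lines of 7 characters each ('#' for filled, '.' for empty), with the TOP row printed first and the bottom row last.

Drop 1: O rot0 at col 0 lands with bottom-row=0; cleared 0 line(s) (total 0); column heights now [2 2 0 0 0 0 0], max=2
Drop 2: O rot1 at col 2 lands with bottom-row=0; cleared 0 line(s) (total 0); column heights now [2 2 2 2 0 0 0], max=2
Drop 3: O rot3 at col 5 lands with bottom-row=0; cleared 0 line(s) (total 0); column heights now [2 2 2 2 0 2 2], max=2
Drop 4: S rot0 at col 3 lands with bottom-row=2; cleared 0 line(s) (total 0); column heights now [2 2 2 3 4 4 2], max=4
Drop 5: Z rot1 at col 5 lands with bottom-row=4; cleared 0 line(s) (total 0); column heights now [2 2 2 3 4 6 7], max=7

Answer: .......
......#
.....##
.....#.
....##.
...##..
####.##
####.##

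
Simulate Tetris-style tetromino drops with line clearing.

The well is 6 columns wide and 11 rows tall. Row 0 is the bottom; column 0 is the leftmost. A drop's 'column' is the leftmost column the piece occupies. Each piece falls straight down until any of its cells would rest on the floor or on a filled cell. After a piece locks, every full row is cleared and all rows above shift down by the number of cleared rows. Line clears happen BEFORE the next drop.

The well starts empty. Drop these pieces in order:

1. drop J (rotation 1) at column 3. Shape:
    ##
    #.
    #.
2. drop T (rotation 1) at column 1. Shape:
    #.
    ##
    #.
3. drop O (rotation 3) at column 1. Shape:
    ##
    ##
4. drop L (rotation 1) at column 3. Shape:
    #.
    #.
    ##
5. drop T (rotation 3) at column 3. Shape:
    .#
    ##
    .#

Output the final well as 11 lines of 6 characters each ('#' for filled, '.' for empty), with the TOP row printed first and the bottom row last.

Answer: ......
......
......
....#.
...##.
...##.
.###..
.####.
.#.##.
.###..
.#.#..

Derivation:
Drop 1: J rot1 at col 3 lands with bottom-row=0; cleared 0 line(s) (total 0); column heights now [0 0 0 3 3 0], max=3
Drop 2: T rot1 at col 1 lands with bottom-row=0; cleared 0 line(s) (total 0); column heights now [0 3 2 3 3 0], max=3
Drop 3: O rot3 at col 1 lands with bottom-row=3; cleared 0 line(s) (total 0); column heights now [0 5 5 3 3 0], max=5
Drop 4: L rot1 at col 3 lands with bottom-row=3; cleared 0 line(s) (total 0); column heights now [0 5 5 6 4 0], max=6
Drop 5: T rot3 at col 3 lands with bottom-row=5; cleared 0 line(s) (total 0); column heights now [0 5 5 7 8 0], max=8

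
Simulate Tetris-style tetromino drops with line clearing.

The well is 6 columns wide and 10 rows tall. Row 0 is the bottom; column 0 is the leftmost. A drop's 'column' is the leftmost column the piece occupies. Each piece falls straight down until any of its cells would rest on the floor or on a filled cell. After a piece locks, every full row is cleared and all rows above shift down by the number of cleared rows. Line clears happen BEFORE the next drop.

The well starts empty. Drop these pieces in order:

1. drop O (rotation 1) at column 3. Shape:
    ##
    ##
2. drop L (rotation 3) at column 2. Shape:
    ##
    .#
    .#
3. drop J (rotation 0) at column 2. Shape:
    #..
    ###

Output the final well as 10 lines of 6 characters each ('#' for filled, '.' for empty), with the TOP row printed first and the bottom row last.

Drop 1: O rot1 at col 3 lands with bottom-row=0; cleared 0 line(s) (total 0); column heights now [0 0 0 2 2 0], max=2
Drop 2: L rot3 at col 2 lands with bottom-row=2; cleared 0 line(s) (total 0); column heights now [0 0 5 5 2 0], max=5
Drop 3: J rot0 at col 2 lands with bottom-row=5; cleared 0 line(s) (total 0); column heights now [0 0 7 6 6 0], max=7

Answer: ......
......
......
..#...
..###.
..##..
...#..
...#..
...##.
...##.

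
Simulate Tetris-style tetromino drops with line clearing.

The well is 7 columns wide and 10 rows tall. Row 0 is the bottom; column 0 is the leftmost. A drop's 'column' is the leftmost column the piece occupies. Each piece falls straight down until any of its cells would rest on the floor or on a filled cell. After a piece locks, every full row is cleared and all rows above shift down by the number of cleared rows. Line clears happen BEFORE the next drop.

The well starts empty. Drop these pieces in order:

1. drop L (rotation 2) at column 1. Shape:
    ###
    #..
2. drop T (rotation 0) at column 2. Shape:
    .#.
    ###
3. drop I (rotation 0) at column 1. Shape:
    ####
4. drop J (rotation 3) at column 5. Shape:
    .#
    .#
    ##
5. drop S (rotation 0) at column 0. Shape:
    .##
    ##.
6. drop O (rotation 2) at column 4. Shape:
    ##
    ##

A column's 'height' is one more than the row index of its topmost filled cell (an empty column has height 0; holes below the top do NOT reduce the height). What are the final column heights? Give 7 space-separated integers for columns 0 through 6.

Drop 1: L rot2 at col 1 lands with bottom-row=0; cleared 0 line(s) (total 0); column heights now [0 2 2 2 0 0 0], max=2
Drop 2: T rot0 at col 2 lands with bottom-row=2; cleared 0 line(s) (total 0); column heights now [0 2 3 4 3 0 0], max=4
Drop 3: I rot0 at col 1 lands with bottom-row=4; cleared 0 line(s) (total 0); column heights now [0 5 5 5 5 0 0], max=5
Drop 4: J rot3 at col 5 lands with bottom-row=0; cleared 0 line(s) (total 0); column heights now [0 5 5 5 5 1 3], max=5
Drop 5: S rot0 at col 0 lands with bottom-row=5; cleared 0 line(s) (total 0); column heights now [6 7 7 5 5 1 3], max=7
Drop 6: O rot2 at col 4 lands with bottom-row=5; cleared 0 line(s) (total 0); column heights now [6 7 7 5 7 7 3], max=7

Answer: 6 7 7 5 7 7 3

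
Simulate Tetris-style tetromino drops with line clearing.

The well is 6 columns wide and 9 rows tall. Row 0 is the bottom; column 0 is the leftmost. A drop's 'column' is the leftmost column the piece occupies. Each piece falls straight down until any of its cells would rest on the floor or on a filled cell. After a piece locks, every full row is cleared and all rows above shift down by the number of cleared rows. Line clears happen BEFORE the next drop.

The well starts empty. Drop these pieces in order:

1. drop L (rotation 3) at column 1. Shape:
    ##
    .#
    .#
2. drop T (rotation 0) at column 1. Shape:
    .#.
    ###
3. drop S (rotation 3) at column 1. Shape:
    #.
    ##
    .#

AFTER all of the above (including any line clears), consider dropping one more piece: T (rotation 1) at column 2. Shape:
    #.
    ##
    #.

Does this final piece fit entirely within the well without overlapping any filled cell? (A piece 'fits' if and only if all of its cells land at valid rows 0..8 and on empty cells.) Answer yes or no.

Answer: no

Derivation:
Drop 1: L rot3 at col 1 lands with bottom-row=0; cleared 0 line(s) (total 0); column heights now [0 3 3 0 0 0], max=3
Drop 2: T rot0 at col 1 lands with bottom-row=3; cleared 0 line(s) (total 0); column heights now [0 4 5 4 0 0], max=5
Drop 3: S rot3 at col 1 lands with bottom-row=5; cleared 0 line(s) (total 0); column heights now [0 8 7 4 0 0], max=8
Test piece T rot1 at col 2 (width 2): heights before test = [0 8 7 4 0 0]; fits = False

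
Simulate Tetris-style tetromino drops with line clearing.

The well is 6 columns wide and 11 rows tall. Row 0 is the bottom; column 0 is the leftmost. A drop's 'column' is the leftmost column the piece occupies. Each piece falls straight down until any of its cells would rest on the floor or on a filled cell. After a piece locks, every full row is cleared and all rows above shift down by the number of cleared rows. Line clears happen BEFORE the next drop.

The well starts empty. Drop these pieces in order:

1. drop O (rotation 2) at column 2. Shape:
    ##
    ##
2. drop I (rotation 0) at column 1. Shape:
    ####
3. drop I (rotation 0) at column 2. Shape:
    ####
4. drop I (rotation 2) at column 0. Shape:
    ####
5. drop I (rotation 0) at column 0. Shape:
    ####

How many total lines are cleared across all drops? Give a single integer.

Answer: 0

Derivation:
Drop 1: O rot2 at col 2 lands with bottom-row=0; cleared 0 line(s) (total 0); column heights now [0 0 2 2 0 0], max=2
Drop 2: I rot0 at col 1 lands with bottom-row=2; cleared 0 line(s) (total 0); column heights now [0 3 3 3 3 0], max=3
Drop 3: I rot0 at col 2 lands with bottom-row=3; cleared 0 line(s) (total 0); column heights now [0 3 4 4 4 4], max=4
Drop 4: I rot2 at col 0 lands with bottom-row=4; cleared 0 line(s) (total 0); column heights now [5 5 5 5 4 4], max=5
Drop 5: I rot0 at col 0 lands with bottom-row=5; cleared 0 line(s) (total 0); column heights now [6 6 6 6 4 4], max=6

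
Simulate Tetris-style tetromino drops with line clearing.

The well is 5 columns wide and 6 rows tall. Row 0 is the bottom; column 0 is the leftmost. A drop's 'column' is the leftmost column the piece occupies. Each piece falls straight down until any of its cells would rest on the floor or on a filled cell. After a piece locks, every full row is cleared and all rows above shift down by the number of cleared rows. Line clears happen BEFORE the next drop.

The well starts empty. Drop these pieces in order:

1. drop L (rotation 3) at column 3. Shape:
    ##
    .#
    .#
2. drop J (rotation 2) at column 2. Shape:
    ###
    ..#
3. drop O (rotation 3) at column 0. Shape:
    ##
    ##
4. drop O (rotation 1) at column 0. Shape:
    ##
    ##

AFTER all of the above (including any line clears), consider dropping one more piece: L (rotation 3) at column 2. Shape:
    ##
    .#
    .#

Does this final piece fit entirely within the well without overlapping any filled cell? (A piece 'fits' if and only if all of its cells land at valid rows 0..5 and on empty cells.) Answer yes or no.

Drop 1: L rot3 at col 3 lands with bottom-row=0; cleared 0 line(s) (total 0); column heights now [0 0 0 3 3], max=3
Drop 2: J rot2 at col 2 lands with bottom-row=3; cleared 0 line(s) (total 0); column heights now [0 0 5 5 5], max=5
Drop 3: O rot3 at col 0 lands with bottom-row=0; cleared 0 line(s) (total 0); column heights now [2 2 5 5 5], max=5
Drop 4: O rot1 at col 0 lands with bottom-row=2; cleared 0 line(s) (total 0); column heights now [4 4 5 5 5], max=5
Test piece L rot3 at col 2 (width 2): heights before test = [4 4 5 5 5]; fits = False

Answer: no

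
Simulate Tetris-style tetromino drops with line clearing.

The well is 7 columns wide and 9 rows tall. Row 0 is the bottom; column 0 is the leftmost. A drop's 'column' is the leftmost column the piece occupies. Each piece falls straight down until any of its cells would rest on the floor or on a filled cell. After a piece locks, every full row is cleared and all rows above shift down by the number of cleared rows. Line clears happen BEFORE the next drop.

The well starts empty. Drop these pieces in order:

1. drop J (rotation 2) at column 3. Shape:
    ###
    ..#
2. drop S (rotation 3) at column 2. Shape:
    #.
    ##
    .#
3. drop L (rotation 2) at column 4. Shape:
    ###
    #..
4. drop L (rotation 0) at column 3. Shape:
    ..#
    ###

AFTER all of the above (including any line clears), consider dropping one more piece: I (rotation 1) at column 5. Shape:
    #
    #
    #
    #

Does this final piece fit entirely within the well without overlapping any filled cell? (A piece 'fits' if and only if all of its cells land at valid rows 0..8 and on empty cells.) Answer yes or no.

Answer: no

Derivation:
Drop 1: J rot2 at col 3 lands with bottom-row=0; cleared 0 line(s) (total 0); column heights now [0 0 0 2 2 2 0], max=2
Drop 2: S rot3 at col 2 lands with bottom-row=2; cleared 0 line(s) (total 0); column heights now [0 0 5 4 2 2 0], max=5
Drop 3: L rot2 at col 4 lands with bottom-row=2; cleared 0 line(s) (total 0); column heights now [0 0 5 4 4 4 4], max=5
Drop 4: L rot0 at col 3 lands with bottom-row=4; cleared 0 line(s) (total 0); column heights now [0 0 5 5 5 6 4], max=6
Test piece I rot1 at col 5 (width 1): heights before test = [0 0 5 5 5 6 4]; fits = False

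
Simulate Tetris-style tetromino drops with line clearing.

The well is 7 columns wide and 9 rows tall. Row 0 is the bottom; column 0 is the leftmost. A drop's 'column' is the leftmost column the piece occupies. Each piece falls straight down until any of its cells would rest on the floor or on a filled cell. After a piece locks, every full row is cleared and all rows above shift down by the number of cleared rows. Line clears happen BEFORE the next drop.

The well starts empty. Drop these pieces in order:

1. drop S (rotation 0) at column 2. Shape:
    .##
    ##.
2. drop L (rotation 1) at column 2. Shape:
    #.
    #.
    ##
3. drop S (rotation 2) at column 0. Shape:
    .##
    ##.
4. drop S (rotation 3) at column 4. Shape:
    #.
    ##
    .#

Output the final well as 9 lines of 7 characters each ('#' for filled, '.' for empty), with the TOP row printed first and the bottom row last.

Drop 1: S rot0 at col 2 lands with bottom-row=0; cleared 0 line(s) (total 0); column heights now [0 0 1 2 2 0 0], max=2
Drop 2: L rot1 at col 2 lands with bottom-row=2; cleared 0 line(s) (total 0); column heights now [0 0 5 3 2 0 0], max=5
Drop 3: S rot2 at col 0 lands with bottom-row=4; cleared 0 line(s) (total 0); column heights now [5 6 6 3 2 0 0], max=6
Drop 4: S rot3 at col 4 lands with bottom-row=1; cleared 0 line(s) (total 0); column heights now [5 6 6 3 4 3 0], max=6

Answer: .......
.......
.......
.##....
###....
..#.#..
..####.
...###.
..##...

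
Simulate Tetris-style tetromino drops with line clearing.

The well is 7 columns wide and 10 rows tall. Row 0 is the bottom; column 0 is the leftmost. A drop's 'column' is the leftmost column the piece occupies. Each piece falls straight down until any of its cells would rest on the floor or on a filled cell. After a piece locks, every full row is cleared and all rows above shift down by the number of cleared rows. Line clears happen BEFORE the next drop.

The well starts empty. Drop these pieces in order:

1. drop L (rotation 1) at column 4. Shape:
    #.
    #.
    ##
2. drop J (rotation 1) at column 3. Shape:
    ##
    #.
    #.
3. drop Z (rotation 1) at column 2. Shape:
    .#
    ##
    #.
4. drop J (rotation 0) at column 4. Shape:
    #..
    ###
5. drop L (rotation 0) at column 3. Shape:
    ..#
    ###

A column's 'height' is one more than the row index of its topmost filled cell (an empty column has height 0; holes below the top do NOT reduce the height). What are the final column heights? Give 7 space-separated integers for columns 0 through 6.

Drop 1: L rot1 at col 4 lands with bottom-row=0; cleared 0 line(s) (total 0); column heights now [0 0 0 0 3 1 0], max=3
Drop 2: J rot1 at col 3 lands with bottom-row=1; cleared 0 line(s) (total 0); column heights now [0 0 0 4 4 1 0], max=4
Drop 3: Z rot1 at col 2 lands with bottom-row=3; cleared 0 line(s) (total 0); column heights now [0 0 5 6 4 1 0], max=6
Drop 4: J rot0 at col 4 lands with bottom-row=4; cleared 0 line(s) (total 0); column heights now [0 0 5 6 6 5 5], max=6
Drop 5: L rot0 at col 3 lands with bottom-row=6; cleared 0 line(s) (total 0); column heights now [0 0 5 7 7 8 5], max=8

Answer: 0 0 5 7 7 8 5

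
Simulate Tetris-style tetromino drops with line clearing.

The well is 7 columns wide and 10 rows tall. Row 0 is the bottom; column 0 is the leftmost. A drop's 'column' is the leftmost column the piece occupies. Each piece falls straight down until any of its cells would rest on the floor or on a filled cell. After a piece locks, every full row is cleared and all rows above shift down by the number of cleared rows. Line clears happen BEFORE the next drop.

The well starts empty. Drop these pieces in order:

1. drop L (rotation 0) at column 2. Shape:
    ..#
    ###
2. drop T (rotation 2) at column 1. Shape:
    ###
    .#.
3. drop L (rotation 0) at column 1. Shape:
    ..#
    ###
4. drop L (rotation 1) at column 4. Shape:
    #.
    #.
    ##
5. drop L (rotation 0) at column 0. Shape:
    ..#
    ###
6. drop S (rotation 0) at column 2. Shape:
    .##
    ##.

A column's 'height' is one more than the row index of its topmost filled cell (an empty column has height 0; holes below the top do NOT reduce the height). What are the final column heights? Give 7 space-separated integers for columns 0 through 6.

Answer: 5 5 7 8 8 3 0

Derivation:
Drop 1: L rot0 at col 2 lands with bottom-row=0; cleared 0 line(s) (total 0); column heights now [0 0 1 1 2 0 0], max=2
Drop 2: T rot2 at col 1 lands with bottom-row=1; cleared 0 line(s) (total 0); column heights now [0 3 3 3 2 0 0], max=3
Drop 3: L rot0 at col 1 lands with bottom-row=3; cleared 0 line(s) (total 0); column heights now [0 4 4 5 2 0 0], max=5
Drop 4: L rot1 at col 4 lands with bottom-row=2; cleared 0 line(s) (total 0); column heights now [0 4 4 5 5 3 0], max=5
Drop 5: L rot0 at col 0 lands with bottom-row=4; cleared 0 line(s) (total 0); column heights now [5 5 6 5 5 3 0], max=6
Drop 6: S rot0 at col 2 lands with bottom-row=6; cleared 0 line(s) (total 0); column heights now [5 5 7 8 8 3 0], max=8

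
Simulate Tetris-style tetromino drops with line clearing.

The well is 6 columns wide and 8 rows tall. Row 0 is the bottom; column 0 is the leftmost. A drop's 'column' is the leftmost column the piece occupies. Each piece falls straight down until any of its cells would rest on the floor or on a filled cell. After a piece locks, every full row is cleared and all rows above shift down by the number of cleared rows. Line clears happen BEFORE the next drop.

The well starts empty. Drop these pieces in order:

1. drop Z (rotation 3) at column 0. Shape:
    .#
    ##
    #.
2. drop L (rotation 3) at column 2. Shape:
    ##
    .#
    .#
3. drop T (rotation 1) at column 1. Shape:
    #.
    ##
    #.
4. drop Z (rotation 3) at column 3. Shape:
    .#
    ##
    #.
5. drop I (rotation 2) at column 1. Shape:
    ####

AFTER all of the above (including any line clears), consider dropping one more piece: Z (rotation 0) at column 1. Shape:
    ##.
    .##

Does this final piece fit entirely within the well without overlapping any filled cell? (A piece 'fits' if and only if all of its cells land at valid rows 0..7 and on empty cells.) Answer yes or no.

Drop 1: Z rot3 at col 0 lands with bottom-row=0; cleared 0 line(s) (total 0); column heights now [2 3 0 0 0 0], max=3
Drop 2: L rot3 at col 2 lands with bottom-row=0; cleared 0 line(s) (total 0); column heights now [2 3 3 3 0 0], max=3
Drop 3: T rot1 at col 1 lands with bottom-row=3; cleared 0 line(s) (total 0); column heights now [2 6 5 3 0 0], max=6
Drop 4: Z rot3 at col 3 lands with bottom-row=3; cleared 0 line(s) (total 0); column heights now [2 6 5 5 6 0], max=6
Drop 5: I rot2 at col 1 lands with bottom-row=6; cleared 0 line(s) (total 0); column heights now [2 7 7 7 7 0], max=7
Test piece Z rot0 at col 1 (width 3): heights before test = [2 7 7 7 7 0]; fits = False

Answer: no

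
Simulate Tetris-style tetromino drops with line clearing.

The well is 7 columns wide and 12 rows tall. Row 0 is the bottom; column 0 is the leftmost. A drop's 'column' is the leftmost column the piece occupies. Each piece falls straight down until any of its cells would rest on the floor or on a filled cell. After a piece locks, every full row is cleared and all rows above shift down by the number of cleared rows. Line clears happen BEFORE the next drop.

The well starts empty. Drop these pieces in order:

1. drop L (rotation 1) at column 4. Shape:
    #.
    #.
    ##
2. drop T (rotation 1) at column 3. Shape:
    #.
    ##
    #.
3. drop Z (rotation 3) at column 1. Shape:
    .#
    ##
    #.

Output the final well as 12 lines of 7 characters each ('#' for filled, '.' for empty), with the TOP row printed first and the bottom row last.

Answer: .......
.......
.......
.......
.......
.......
.......
...#...
...##..
..###..
.##.#..
.#..##.

Derivation:
Drop 1: L rot1 at col 4 lands with bottom-row=0; cleared 0 line(s) (total 0); column heights now [0 0 0 0 3 1 0], max=3
Drop 2: T rot1 at col 3 lands with bottom-row=2; cleared 0 line(s) (total 0); column heights now [0 0 0 5 4 1 0], max=5
Drop 3: Z rot3 at col 1 lands with bottom-row=0; cleared 0 line(s) (total 0); column heights now [0 2 3 5 4 1 0], max=5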